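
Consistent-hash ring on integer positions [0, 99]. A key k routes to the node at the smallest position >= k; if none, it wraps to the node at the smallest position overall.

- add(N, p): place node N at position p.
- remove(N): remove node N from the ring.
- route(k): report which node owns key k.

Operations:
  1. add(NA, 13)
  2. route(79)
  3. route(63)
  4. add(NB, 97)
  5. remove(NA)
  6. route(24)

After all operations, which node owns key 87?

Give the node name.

Answer: NB

Derivation:
Op 1: add NA@13 -> ring=[13:NA]
Op 2: route key 79: none >= 79, wrap to smallest pos 13 -> NA
Op 3: route key 63: none >= 63, wrap to smallest pos 13 -> NA
Op 4: add NB@97 -> ring=[13:NA,97:NB]
Op 5: remove NA -> ring=[97:NB]
Op 6: route key 24: smallest pos >= 24 is 97 -> NB
Final route key 87: smallest pos >= 87 is 97 -> NB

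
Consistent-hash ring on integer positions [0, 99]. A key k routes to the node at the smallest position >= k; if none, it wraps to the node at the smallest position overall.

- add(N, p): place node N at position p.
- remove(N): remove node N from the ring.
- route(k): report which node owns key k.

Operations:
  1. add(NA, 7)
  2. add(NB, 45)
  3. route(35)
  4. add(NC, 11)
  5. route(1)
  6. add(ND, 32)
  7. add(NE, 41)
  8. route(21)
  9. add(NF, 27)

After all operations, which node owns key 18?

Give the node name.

Op 1: add NA@7 -> ring=[7:NA]
Op 2: add NB@45 -> ring=[7:NA,45:NB]
Op 3: route key 35: smallest pos >= 35 is 45 -> NB
Op 4: add NC@11 -> ring=[7:NA,11:NC,45:NB]
Op 5: route key 1: smallest pos >= 1 is 7 -> NA
Op 6: add ND@32 -> ring=[7:NA,11:NC,32:ND,45:NB]
Op 7: add NE@41 -> ring=[7:NA,11:NC,32:ND,41:NE,45:NB]
Op 8: route key 21: smallest pos >= 21 is 32 -> ND
Op 9: add NF@27 -> ring=[7:NA,11:NC,27:NF,32:ND,41:NE,45:NB]
Final route key 18: smallest pos >= 18 is 27 -> NF

Answer: NF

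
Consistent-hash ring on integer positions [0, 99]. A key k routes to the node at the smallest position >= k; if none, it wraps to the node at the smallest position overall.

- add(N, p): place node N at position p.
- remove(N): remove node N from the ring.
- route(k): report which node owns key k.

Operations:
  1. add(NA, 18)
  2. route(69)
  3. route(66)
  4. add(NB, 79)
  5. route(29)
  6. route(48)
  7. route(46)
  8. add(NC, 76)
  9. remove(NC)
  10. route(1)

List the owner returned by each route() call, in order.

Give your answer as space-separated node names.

Answer: NA NA NB NB NB NA

Derivation:
Op 1: add NA@18 -> ring=[18:NA]
Op 2: route key 69: none >= 69, wrap to smallest pos 18 -> NA
Op 3: route key 66: none >= 66, wrap to smallest pos 18 -> NA
Op 4: add NB@79 -> ring=[18:NA,79:NB]
Op 5: route key 29: smallest pos >= 29 is 79 -> NB
Op 6: route key 48: smallest pos >= 48 is 79 -> NB
Op 7: route key 46: smallest pos >= 46 is 79 -> NB
Op 8: add NC@76 -> ring=[18:NA,76:NC,79:NB]
Op 9: remove NC -> ring=[18:NA,79:NB]
Op 10: route key 1: smallest pos >= 1 is 18 -> NA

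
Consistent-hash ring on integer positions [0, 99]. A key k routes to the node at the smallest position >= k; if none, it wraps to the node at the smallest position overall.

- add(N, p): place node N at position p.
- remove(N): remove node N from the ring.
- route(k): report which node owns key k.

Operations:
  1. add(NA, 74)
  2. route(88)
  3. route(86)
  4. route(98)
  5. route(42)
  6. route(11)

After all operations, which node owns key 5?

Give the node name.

Op 1: add NA@74 -> ring=[74:NA]
Op 2: route key 88: none >= 88, wrap to smallest pos 74 -> NA
Op 3: route key 86: none >= 86, wrap to smallest pos 74 -> NA
Op 4: route key 98: none >= 98, wrap to smallest pos 74 -> NA
Op 5: route key 42: smallest pos >= 42 is 74 -> NA
Op 6: route key 11: smallest pos >= 11 is 74 -> NA
Final route key 5: smallest pos >= 5 is 74 -> NA

Answer: NA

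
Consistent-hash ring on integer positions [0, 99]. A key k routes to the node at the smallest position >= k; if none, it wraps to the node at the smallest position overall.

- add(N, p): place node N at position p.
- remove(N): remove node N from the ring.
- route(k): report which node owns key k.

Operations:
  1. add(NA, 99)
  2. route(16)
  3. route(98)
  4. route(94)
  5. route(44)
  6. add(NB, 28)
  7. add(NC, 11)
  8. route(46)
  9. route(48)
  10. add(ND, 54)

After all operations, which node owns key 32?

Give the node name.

Answer: ND

Derivation:
Op 1: add NA@99 -> ring=[99:NA]
Op 2: route key 16: smallest pos >= 16 is 99 -> NA
Op 3: route key 98: smallest pos >= 98 is 99 -> NA
Op 4: route key 94: smallest pos >= 94 is 99 -> NA
Op 5: route key 44: smallest pos >= 44 is 99 -> NA
Op 6: add NB@28 -> ring=[28:NB,99:NA]
Op 7: add NC@11 -> ring=[11:NC,28:NB,99:NA]
Op 8: route key 46: smallest pos >= 46 is 99 -> NA
Op 9: route key 48: smallest pos >= 48 is 99 -> NA
Op 10: add ND@54 -> ring=[11:NC,28:NB,54:ND,99:NA]
Final route key 32: smallest pos >= 32 is 54 -> ND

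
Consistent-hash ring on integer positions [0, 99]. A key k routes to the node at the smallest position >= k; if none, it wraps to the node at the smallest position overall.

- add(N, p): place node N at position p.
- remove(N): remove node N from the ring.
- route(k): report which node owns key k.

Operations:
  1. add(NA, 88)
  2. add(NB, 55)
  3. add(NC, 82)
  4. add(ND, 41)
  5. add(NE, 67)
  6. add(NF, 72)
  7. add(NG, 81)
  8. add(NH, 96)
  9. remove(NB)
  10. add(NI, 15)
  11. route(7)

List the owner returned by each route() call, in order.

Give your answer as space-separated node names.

Answer: NI

Derivation:
Op 1: add NA@88 -> ring=[88:NA]
Op 2: add NB@55 -> ring=[55:NB,88:NA]
Op 3: add NC@82 -> ring=[55:NB,82:NC,88:NA]
Op 4: add ND@41 -> ring=[41:ND,55:NB,82:NC,88:NA]
Op 5: add NE@67 -> ring=[41:ND,55:NB,67:NE,82:NC,88:NA]
Op 6: add NF@72 -> ring=[41:ND,55:NB,67:NE,72:NF,82:NC,88:NA]
Op 7: add NG@81 -> ring=[41:ND,55:NB,67:NE,72:NF,81:NG,82:NC,88:NA]
Op 8: add NH@96 -> ring=[41:ND,55:NB,67:NE,72:NF,81:NG,82:NC,88:NA,96:NH]
Op 9: remove NB -> ring=[41:ND,67:NE,72:NF,81:NG,82:NC,88:NA,96:NH]
Op 10: add NI@15 -> ring=[15:NI,41:ND,67:NE,72:NF,81:NG,82:NC,88:NA,96:NH]
Op 11: route key 7: smallest pos >= 7 is 15 -> NI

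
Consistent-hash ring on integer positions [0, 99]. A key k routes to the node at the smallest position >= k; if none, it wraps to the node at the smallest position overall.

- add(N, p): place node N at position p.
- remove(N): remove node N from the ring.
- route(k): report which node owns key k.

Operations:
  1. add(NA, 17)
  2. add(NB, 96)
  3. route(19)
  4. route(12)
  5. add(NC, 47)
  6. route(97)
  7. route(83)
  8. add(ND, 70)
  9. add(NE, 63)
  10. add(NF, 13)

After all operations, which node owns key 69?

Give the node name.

Answer: ND

Derivation:
Op 1: add NA@17 -> ring=[17:NA]
Op 2: add NB@96 -> ring=[17:NA,96:NB]
Op 3: route key 19: smallest pos >= 19 is 96 -> NB
Op 4: route key 12: smallest pos >= 12 is 17 -> NA
Op 5: add NC@47 -> ring=[17:NA,47:NC,96:NB]
Op 6: route key 97: none >= 97, wrap to smallest pos 17 -> NA
Op 7: route key 83: smallest pos >= 83 is 96 -> NB
Op 8: add ND@70 -> ring=[17:NA,47:NC,70:ND,96:NB]
Op 9: add NE@63 -> ring=[17:NA,47:NC,63:NE,70:ND,96:NB]
Op 10: add NF@13 -> ring=[13:NF,17:NA,47:NC,63:NE,70:ND,96:NB]
Final route key 69: smallest pos >= 69 is 70 -> ND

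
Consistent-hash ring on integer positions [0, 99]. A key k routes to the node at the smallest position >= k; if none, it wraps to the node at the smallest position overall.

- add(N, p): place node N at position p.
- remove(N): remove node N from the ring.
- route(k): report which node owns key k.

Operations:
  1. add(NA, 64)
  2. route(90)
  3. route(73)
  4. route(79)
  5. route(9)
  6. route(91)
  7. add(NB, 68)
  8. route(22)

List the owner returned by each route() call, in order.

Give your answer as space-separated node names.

Answer: NA NA NA NA NA NA

Derivation:
Op 1: add NA@64 -> ring=[64:NA]
Op 2: route key 90: none >= 90, wrap to smallest pos 64 -> NA
Op 3: route key 73: none >= 73, wrap to smallest pos 64 -> NA
Op 4: route key 79: none >= 79, wrap to smallest pos 64 -> NA
Op 5: route key 9: smallest pos >= 9 is 64 -> NA
Op 6: route key 91: none >= 91, wrap to smallest pos 64 -> NA
Op 7: add NB@68 -> ring=[64:NA,68:NB]
Op 8: route key 22: smallest pos >= 22 is 64 -> NA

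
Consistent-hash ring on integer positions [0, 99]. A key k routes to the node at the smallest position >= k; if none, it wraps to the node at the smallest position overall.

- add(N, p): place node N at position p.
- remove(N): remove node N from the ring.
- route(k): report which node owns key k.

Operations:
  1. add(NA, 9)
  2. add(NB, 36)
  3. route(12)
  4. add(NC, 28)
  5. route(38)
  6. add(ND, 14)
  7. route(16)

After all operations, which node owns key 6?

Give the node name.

Answer: NA

Derivation:
Op 1: add NA@9 -> ring=[9:NA]
Op 2: add NB@36 -> ring=[9:NA,36:NB]
Op 3: route key 12: smallest pos >= 12 is 36 -> NB
Op 4: add NC@28 -> ring=[9:NA,28:NC,36:NB]
Op 5: route key 38: none >= 38, wrap to smallest pos 9 -> NA
Op 6: add ND@14 -> ring=[9:NA,14:ND,28:NC,36:NB]
Op 7: route key 16: smallest pos >= 16 is 28 -> NC
Final route key 6: smallest pos >= 6 is 9 -> NA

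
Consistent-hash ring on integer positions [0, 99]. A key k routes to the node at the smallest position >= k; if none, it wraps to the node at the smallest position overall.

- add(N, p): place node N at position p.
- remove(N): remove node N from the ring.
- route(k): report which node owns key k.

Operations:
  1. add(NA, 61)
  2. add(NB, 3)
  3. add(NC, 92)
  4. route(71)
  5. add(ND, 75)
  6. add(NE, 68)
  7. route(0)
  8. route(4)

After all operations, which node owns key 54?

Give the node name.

Answer: NA

Derivation:
Op 1: add NA@61 -> ring=[61:NA]
Op 2: add NB@3 -> ring=[3:NB,61:NA]
Op 3: add NC@92 -> ring=[3:NB,61:NA,92:NC]
Op 4: route key 71: smallest pos >= 71 is 92 -> NC
Op 5: add ND@75 -> ring=[3:NB,61:NA,75:ND,92:NC]
Op 6: add NE@68 -> ring=[3:NB,61:NA,68:NE,75:ND,92:NC]
Op 7: route key 0: smallest pos >= 0 is 3 -> NB
Op 8: route key 4: smallest pos >= 4 is 61 -> NA
Final route key 54: smallest pos >= 54 is 61 -> NA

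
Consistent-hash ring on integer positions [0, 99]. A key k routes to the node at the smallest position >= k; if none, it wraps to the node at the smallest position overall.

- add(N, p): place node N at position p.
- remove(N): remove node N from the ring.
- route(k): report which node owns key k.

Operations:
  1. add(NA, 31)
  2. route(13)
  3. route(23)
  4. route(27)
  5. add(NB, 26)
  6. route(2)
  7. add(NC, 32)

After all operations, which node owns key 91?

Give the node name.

Answer: NB

Derivation:
Op 1: add NA@31 -> ring=[31:NA]
Op 2: route key 13: smallest pos >= 13 is 31 -> NA
Op 3: route key 23: smallest pos >= 23 is 31 -> NA
Op 4: route key 27: smallest pos >= 27 is 31 -> NA
Op 5: add NB@26 -> ring=[26:NB,31:NA]
Op 6: route key 2: smallest pos >= 2 is 26 -> NB
Op 7: add NC@32 -> ring=[26:NB,31:NA,32:NC]
Final route key 91: none >= 91, wrap to smallest pos 26 -> NB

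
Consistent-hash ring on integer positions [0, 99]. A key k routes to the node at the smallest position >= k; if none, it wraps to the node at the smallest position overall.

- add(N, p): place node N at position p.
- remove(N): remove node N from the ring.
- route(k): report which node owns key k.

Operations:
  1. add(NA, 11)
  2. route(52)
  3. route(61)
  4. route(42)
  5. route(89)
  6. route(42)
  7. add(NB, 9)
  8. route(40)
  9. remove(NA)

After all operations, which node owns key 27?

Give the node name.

Op 1: add NA@11 -> ring=[11:NA]
Op 2: route key 52: none >= 52, wrap to smallest pos 11 -> NA
Op 3: route key 61: none >= 61, wrap to smallest pos 11 -> NA
Op 4: route key 42: none >= 42, wrap to smallest pos 11 -> NA
Op 5: route key 89: none >= 89, wrap to smallest pos 11 -> NA
Op 6: route key 42: none >= 42, wrap to smallest pos 11 -> NA
Op 7: add NB@9 -> ring=[9:NB,11:NA]
Op 8: route key 40: none >= 40, wrap to smallest pos 9 -> NB
Op 9: remove NA -> ring=[9:NB]
Final route key 27: none >= 27, wrap to smallest pos 9 -> NB

Answer: NB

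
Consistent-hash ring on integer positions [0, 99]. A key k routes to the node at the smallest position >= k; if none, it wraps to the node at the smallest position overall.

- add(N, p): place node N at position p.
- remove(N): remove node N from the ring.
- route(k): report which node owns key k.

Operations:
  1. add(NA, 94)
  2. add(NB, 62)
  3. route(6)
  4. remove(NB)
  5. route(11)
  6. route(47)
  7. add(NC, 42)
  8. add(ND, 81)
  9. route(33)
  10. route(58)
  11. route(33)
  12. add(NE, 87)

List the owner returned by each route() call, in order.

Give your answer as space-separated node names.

Answer: NB NA NA NC ND NC

Derivation:
Op 1: add NA@94 -> ring=[94:NA]
Op 2: add NB@62 -> ring=[62:NB,94:NA]
Op 3: route key 6: smallest pos >= 6 is 62 -> NB
Op 4: remove NB -> ring=[94:NA]
Op 5: route key 11: smallest pos >= 11 is 94 -> NA
Op 6: route key 47: smallest pos >= 47 is 94 -> NA
Op 7: add NC@42 -> ring=[42:NC,94:NA]
Op 8: add ND@81 -> ring=[42:NC,81:ND,94:NA]
Op 9: route key 33: smallest pos >= 33 is 42 -> NC
Op 10: route key 58: smallest pos >= 58 is 81 -> ND
Op 11: route key 33: smallest pos >= 33 is 42 -> NC
Op 12: add NE@87 -> ring=[42:NC,81:ND,87:NE,94:NA]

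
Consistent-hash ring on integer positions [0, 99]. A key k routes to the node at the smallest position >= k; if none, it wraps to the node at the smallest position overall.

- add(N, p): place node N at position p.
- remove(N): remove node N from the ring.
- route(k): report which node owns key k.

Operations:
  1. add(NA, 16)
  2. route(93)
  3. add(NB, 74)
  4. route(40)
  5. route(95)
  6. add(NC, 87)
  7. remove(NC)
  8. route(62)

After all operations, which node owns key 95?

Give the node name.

Op 1: add NA@16 -> ring=[16:NA]
Op 2: route key 93: none >= 93, wrap to smallest pos 16 -> NA
Op 3: add NB@74 -> ring=[16:NA,74:NB]
Op 4: route key 40: smallest pos >= 40 is 74 -> NB
Op 5: route key 95: none >= 95, wrap to smallest pos 16 -> NA
Op 6: add NC@87 -> ring=[16:NA,74:NB,87:NC]
Op 7: remove NC -> ring=[16:NA,74:NB]
Op 8: route key 62: smallest pos >= 62 is 74 -> NB
Final route key 95: none >= 95, wrap to smallest pos 16 -> NA

Answer: NA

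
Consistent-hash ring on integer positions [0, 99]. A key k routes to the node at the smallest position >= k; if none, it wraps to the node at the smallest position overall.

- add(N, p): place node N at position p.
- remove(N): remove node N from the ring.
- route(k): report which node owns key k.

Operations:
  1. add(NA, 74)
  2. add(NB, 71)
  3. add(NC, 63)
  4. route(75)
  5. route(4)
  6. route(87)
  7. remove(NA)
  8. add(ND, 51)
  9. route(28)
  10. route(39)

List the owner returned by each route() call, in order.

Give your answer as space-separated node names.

Op 1: add NA@74 -> ring=[74:NA]
Op 2: add NB@71 -> ring=[71:NB,74:NA]
Op 3: add NC@63 -> ring=[63:NC,71:NB,74:NA]
Op 4: route key 75: none >= 75, wrap to smallest pos 63 -> NC
Op 5: route key 4: smallest pos >= 4 is 63 -> NC
Op 6: route key 87: none >= 87, wrap to smallest pos 63 -> NC
Op 7: remove NA -> ring=[63:NC,71:NB]
Op 8: add ND@51 -> ring=[51:ND,63:NC,71:NB]
Op 9: route key 28: smallest pos >= 28 is 51 -> ND
Op 10: route key 39: smallest pos >= 39 is 51 -> ND

Answer: NC NC NC ND ND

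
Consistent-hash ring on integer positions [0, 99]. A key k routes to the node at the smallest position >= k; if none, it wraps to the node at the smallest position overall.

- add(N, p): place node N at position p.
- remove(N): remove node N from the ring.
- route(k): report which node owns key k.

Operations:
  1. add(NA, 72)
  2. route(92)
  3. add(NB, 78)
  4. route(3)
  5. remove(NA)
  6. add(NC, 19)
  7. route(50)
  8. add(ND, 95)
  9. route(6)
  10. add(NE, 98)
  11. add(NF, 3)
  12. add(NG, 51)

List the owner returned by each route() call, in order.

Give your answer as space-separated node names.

Op 1: add NA@72 -> ring=[72:NA]
Op 2: route key 92: none >= 92, wrap to smallest pos 72 -> NA
Op 3: add NB@78 -> ring=[72:NA,78:NB]
Op 4: route key 3: smallest pos >= 3 is 72 -> NA
Op 5: remove NA -> ring=[78:NB]
Op 6: add NC@19 -> ring=[19:NC,78:NB]
Op 7: route key 50: smallest pos >= 50 is 78 -> NB
Op 8: add ND@95 -> ring=[19:NC,78:NB,95:ND]
Op 9: route key 6: smallest pos >= 6 is 19 -> NC
Op 10: add NE@98 -> ring=[19:NC,78:NB,95:ND,98:NE]
Op 11: add NF@3 -> ring=[3:NF,19:NC,78:NB,95:ND,98:NE]
Op 12: add NG@51 -> ring=[3:NF,19:NC,51:NG,78:NB,95:ND,98:NE]

Answer: NA NA NB NC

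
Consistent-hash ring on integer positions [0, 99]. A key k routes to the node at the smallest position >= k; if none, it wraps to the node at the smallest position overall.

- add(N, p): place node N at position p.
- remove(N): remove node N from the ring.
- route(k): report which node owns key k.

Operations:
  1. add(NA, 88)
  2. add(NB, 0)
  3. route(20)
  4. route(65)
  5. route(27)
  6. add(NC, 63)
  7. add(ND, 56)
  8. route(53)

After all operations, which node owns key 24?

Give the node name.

Answer: ND

Derivation:
Op 1: add NA@88 -> ring=[88:NA]
Op 2: add NB@0 -> ring=[0:NB,88:NA]
Op 3: route key 20: smallest pos >= 20 is 88 -> NA
Op 4: route key 65: smallest pos >= 65 is 88 -> NA
Op 5: route key 27: smallest pos >= 27 is 88 -> NA
Op 6: add NC@63 -> ring=[0:NB,63:NC,88:NA]
Op 7: add ND@56 -> ring=[0:NB,56:ND,63:NC,88:NA]
Op 8: route key 53: smallest pos >= 53 is 56 -> ND
Final route key 24: smallest pos >= 24 is 56 -> ND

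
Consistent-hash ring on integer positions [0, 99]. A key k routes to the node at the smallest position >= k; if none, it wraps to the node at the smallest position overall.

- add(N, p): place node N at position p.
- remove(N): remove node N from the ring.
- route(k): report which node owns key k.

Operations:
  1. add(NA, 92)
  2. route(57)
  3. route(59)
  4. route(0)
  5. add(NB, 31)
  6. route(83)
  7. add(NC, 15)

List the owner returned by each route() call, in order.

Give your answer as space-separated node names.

Op 1: add NA@92 -> ring=[92:NA]
Op 2: route key 57: smallest pos >= 57 is 92 -> NA
Op 3: route key 59: smallest pos >= 59 is 92 -> NA
Op 4: route key 0: smallest pos >= 0 is 92 -> NA
Op 5: add NB@31 -> ring=[31:NB,92:NA]
Op 6: route key 83: smallest pos >= 83 is 92 -> NA
Op 7: add NC@15 -> ring=[15:NC,31:NB,92:NA]

Answer: NA NA NA NA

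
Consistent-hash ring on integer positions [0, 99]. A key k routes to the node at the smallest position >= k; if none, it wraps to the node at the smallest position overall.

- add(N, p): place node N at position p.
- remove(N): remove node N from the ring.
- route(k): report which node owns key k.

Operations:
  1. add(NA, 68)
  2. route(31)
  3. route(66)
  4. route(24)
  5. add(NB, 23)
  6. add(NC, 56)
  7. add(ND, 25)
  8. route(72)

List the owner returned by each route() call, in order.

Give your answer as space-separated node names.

Op 1: add NA@68 -> ring=[68:NA]
Op 2: route key 31: smallest pos >= 31 is 68 -> NA
Op 3: route key 66: smallest pos >= 66 is 68 -> NA
Op 4: route key 24: smallest pos >= 24 is 68 -> NA
Op 5: add NB@23 -> ring=[23:NB,68:NA]
Op 6: add NC@56 -> ring=[23:NB,56:NC,68:NA]
Op 7: add ND@25 -> ring=[23:NB,25:ND,56:NC,68:NA]
Op 8: route key 72: none >= 72, wrap to smallest pos 23 -> NB

Answer: NA NA NA NB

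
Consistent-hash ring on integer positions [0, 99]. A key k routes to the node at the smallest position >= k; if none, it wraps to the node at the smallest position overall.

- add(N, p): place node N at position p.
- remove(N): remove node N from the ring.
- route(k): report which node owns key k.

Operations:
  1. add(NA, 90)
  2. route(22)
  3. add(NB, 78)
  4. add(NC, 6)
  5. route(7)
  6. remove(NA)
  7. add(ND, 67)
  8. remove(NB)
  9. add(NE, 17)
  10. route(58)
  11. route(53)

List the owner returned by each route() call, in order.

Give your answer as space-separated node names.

Op 1: add NA@90 -> ring=[90:NA]
Op 2: route key 22: smallest pos >= 22 is 90 -> NA
Op 3: add NB@78 -> ring=[78:NB,90:NA]
Op 4: add NC@6 -> ring=[6:NC,78:NB,90:NA]
Op 5: route key 7: smallest pos >= 7 is 78 -> NB
Op 6: remove NA -> ring=[6:NC,78:NB]
Op 7: add ND@67 -> ring=[6:NC,67:ND,78:NB]
Op 8: remove NB -> ring=[6:NC,67:ND]
Op 9: add NE@17 -> ring=[6:NC,17:NE,67:ND]
Op 10: route key 58: smallest pos >= 58 is 67 -> ND
Op 11: route key 53: smallest pos >= 53 is 67 -> ND

Answer: NA NB ND ND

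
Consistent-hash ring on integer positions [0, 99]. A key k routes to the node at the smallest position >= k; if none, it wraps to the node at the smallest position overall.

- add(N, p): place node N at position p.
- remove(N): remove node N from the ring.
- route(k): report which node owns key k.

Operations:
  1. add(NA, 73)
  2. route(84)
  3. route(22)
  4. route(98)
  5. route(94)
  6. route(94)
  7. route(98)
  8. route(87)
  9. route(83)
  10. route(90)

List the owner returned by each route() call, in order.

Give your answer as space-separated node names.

Op 1: add NA@73 -> ring=[73:NA]
Op 2: route key 84: none >= 84, wrap to smallest pos 73 -> NA
Op 3: route key 22: smallest pos >= 22 is 73 -> NA
Op 4: route key 98: none >= 98, wrap to smallest pos 73 -> NA
Op 5: route key 94: none >= 94, wrap to smallest pos 73 -> NA
Op 6: route key 94: none >= 94, wrap to smallest pos 73 -> NA
Op 7: route key 98: none >= 98, wrap to smallest pos 73 -> NA
Op 8: route key 87: none >= 87, wrap to smallest pos 73 -> NA
Op 9: route key 83: none >= 83, wrap to smallest pos 73 -> NA
Op 10: route key 90: none >= 90, wrap to smallest pos 73 -> NA

Answer: NA NA NA NA NA NA NA NA NA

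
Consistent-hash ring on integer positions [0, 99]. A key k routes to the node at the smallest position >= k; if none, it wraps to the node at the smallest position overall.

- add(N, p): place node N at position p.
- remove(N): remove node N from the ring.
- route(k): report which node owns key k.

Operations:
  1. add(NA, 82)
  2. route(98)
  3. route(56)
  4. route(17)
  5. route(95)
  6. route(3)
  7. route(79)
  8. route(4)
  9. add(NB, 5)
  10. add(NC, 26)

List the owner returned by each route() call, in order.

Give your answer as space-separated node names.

Op 1: add NA@82 -> ring=[82:NA]
Op 2: route key 98: none >= 98, wrap to smallest pos 82 -> NA
Op 3: route key 56: smallest pos >= 56 is 82 -> NA
Op 4: route key 17: smallest pos >= 17 is 82 -> NA
Op 5: route key 95: none >= 95, wrap to smallest pos 82 -> NA
Op 6: route key 3: smallest pos >= 3 is 82 -> NA
Op 7: route key 79: smallest pos >= 79 is 82 -> NA
Op 8: route key 4: smallest pos >= 4 is 82 -> NA
Op 9: add NB@5 -> ring=[5:NB,82:NA]
Op 10: add NC@26 -> ring=[5:NB,26:NC,82:NA]

Answer: NA NA NA NA NA NA NA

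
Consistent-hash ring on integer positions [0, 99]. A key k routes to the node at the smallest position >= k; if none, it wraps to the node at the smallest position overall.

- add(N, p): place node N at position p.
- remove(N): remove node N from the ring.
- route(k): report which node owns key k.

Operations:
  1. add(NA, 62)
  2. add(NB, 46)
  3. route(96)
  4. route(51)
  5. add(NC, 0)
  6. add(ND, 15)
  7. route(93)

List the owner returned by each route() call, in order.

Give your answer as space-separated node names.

Answer: NB NA NC

Derivation:
Op 1: add NA@62 -> ring=[62:NA]
Op 2: add NB@46 -> ring=[46:NB,62:NA]
Op 3: route key 96: none >= 96, wrap to smallest pos 46 -> NB
Op 4: route key 51: smallest pos >= 51 is 62 -> NA
Op 5: add NC@0 -> ring=[0:NC,46:NB,62:NA]
Op 6: add ND@15 -> ring=[0:NC,15:ND,46:NB,62:NA]
Op 7: route key 93: none >= 93, wrap to smallest pos 0 -> NC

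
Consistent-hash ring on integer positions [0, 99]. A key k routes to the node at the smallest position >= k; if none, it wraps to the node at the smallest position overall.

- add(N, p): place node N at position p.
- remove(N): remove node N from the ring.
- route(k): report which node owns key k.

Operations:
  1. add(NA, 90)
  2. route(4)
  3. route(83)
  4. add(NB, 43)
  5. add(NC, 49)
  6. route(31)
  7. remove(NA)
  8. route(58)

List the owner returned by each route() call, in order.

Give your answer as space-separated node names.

Answer: NA NA NB NB

Derivation:
Op 1: add NA@90 -> ring=[90:NA]
Op 2: route key 4: smallest pos >= 4 is 90 -> NA
Op 3: route key 83: smallest pos >= 83 is 90 -> NA
Op 4: add NB@43 -> ring=[43:NB,90:NA]
Op 5: add NC@49 -> ring=[43:NB,49:NC,90:NA]
Op 6: route key 31: smallest pos >= 31 is 43 -> NB
Op 7: remove NA -> ring=[43:NB,49:NC]
Op 8: route key 58: none >= 58, wrap to smallest pos 43 -> NB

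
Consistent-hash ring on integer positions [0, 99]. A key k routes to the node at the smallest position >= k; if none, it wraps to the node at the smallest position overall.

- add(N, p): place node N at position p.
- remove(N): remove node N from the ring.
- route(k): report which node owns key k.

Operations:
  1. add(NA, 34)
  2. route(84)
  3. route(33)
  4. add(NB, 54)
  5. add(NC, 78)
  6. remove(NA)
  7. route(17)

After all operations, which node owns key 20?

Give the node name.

Op 1: add NA@34 -> ring=[34:NA]
Op 2: route key 84: none >= 84, wrap to smallest pos 34 -> NA
Op 3: route key 33: smallest pos >= 33 is 34 -> NA
Op 4: add NB@54 -> ring=[34:NA,54:NB]
Op 5: add NC@78 -> ring=[34:NA,54:NB,78:NC]
Op 6: remove NA -> ring=[54:NB,78:NC]
Op 7: route key 17: smallest pos >= 17 is 54 -> NB
Final route key 20: smallest pos >= 20 is 54 -> NB

Answer: NB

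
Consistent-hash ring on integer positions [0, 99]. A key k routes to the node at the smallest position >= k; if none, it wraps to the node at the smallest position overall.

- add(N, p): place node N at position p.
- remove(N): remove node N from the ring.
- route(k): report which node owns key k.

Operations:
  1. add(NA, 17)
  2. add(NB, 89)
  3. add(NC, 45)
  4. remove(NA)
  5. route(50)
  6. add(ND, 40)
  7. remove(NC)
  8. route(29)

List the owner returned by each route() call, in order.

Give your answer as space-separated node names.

Op 1: add NA@17 -> ring=[17:NA]
Op 2: add NB@89 -> ring=[17:NA,89:NB]
Op 3: add NC@45 -> ring=[17:NA,45:NC,89:NB]
Op 4: remove NA -> ring=[45:NC,89:NB]
Op 5: route key 50: smallest pos >= 50 is 89 -> NB
Op 6: add ND@40 -> ring=[40:ND,45:NC,89:NB]
Op 7: remove NC -> ring=[40:ND,89:NB]
Op 8: route key 29: smallest pos >= 29 is 40 -> ND

Answer: NB ND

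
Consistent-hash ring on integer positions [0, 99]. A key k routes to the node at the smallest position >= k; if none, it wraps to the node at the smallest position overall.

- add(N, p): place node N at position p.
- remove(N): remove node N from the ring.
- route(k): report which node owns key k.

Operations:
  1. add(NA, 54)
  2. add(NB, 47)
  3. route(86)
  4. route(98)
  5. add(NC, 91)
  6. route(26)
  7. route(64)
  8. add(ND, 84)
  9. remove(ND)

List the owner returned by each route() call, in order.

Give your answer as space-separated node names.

Op 1: add NA@54 -> ring=[54:NA]
Op 2: add NB@47 -> ring=[47:NB,54:NA]
Op 3: route key 86: none >= 86, wrap to smallest pos 47 -> NB
Op 4: route key 98: none >= 98, wrap to smallest pos 47 -> NB
Op 5: add NC@91 -> ring=[47:NB,54:NA,91:NC]
Op 6: route key 26: smallest pos >= 26 is 47 -> NB
Op 7: route key 64: smallest pos >= 64 is 91 -> NC
Op 8: add ND@84 -> ring=[47:NB,54:NA,84:ND,91:NC]
Op 9: remove ND -> ring=[47:NB,54:NA,91:NC]

Answer: NB NB NB NC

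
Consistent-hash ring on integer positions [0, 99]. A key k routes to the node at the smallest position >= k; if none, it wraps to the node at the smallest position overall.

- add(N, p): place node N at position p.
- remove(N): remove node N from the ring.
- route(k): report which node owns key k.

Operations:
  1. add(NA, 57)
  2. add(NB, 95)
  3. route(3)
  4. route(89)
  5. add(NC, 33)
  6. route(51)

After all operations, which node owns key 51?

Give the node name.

Op 1: add NA@57 -> ring=[57:NA]
Op 2: add NB@95 -> ring=[57:NA,95:NB]
Op 3: route key 3: smallest pos >= 3 is 57 -> NA
Op 4: route key 89: smallest pos >= 89 is 95 -> NB
Op 5: add NC@33 -> ring=[33:NC,57:NA,95:NB]
Op 6: route key 51: smallest pos >= 51 is 57 -> NA
Final route key 51: smallest pos >= 51 is 57 -> NA

Answer: NA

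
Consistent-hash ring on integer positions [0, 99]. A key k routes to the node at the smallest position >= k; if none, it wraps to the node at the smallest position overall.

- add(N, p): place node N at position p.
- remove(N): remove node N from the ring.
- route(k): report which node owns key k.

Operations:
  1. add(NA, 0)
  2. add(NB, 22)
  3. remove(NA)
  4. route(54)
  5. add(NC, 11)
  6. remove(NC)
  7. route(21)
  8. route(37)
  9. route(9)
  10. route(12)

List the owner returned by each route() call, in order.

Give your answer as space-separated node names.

Answer: NB NB NB NB NB

Derivation:
Op 1: add NA@0 -> ring=[0:NA]
Op 2: add NB@22 -> ring=[0:NA,22:NB]
Op 3: remove NA -> ring=[22:NB]
Op 4: route key 54: none >= 54, wrap to smallest pos 22 -> NB
Op 5: add NC@11 -> ring=[11:NC,22:NB]
Op 6: remove NC -> ring=[22:NB]
Op 7: route key 21: smallest pos >= 21 is 22 -> NB
Op 8: route key 37: none >= 37, wrap to smallest pos 22 -> NB
Op 9: route key 9: smallest pos >= 9 is 22 -> NB
Op 10: route key 12: smallest pos >= 12 is 22 -> NB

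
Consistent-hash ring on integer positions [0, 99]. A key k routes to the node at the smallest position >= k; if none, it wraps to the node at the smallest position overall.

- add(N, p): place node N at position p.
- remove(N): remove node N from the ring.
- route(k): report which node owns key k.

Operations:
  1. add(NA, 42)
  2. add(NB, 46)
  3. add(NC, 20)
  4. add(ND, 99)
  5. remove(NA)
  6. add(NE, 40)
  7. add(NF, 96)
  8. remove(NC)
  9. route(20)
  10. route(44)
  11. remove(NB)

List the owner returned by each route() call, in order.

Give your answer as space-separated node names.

Answer: NE NB

Derivation:
Op 1: add NA@42 -> ring=[42:NA]
Op 2: add NB@46 -> ring=[42:NA,46:NB]
Op 3: add NC@20 -> ring=[20:NC,42:NA,46:NB]
Op 4: add ND@99 -> ring=[20:NC,42:NA,46:NB,99:ND]
Op 5: remove NA -> ring=[20:NC,46:NB,99:ND]
Op 6: add NE@40 -> ring=[20:NC,40:NE,46:NB,99:ND]
Op 7: add NF@96 -> ring=[20:NC,40:NE,46:NB,96:NF,99:ND]
Op 8: remove NC -> ring=[40:NE,46:NB,96:NF,99:ND]
Op 9: route key 20: smallest pos >= 20 is 40 -> NE
Op 10: route key 44: smallest pos >= 44 is 46 -> NB
Op 11: remove NB -> ring=[40:NE,96:NF,99:ND]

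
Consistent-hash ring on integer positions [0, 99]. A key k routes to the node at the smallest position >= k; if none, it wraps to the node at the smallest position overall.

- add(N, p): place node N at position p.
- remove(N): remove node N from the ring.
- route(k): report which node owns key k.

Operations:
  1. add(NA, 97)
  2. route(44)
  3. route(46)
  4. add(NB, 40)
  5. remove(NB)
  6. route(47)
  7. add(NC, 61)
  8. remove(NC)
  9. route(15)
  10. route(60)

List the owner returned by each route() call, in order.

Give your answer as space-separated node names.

Op 1: add NA@97 -> ring=[97:NA]
Op 2: route key 44: smallest pos >= 44 is 97 -> NA
Op 3: route key 46: smallest pos >= 46 is 97 -> NA
Op 4: add NB@40 -> ring=[40:NB,97:NA]
Op 5: remove NB -> ring=[97:NA]
Op 6: route key 47: smallest pos >= 47 is 97 -> NA
Op 7: add NC@61 -> ring=[61:NC,97:NA]
Op 8: remove NC -> ring=[97:NA]
Op 9: route key 15: smallest pos >= 15 is 97 -> NA
Op 10: route key 60: smallest pos >= 60 is 97 -> NA

Answer: NA NA NA NA NA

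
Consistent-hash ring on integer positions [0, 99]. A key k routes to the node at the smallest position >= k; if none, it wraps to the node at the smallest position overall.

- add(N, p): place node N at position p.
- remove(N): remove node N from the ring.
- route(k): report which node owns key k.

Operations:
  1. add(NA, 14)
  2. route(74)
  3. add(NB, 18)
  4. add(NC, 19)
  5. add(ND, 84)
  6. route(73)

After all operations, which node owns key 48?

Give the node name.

Op 1: add NA@14 -> ring=[14:NA]
Op 2: route key 74: none >= 74, wrap to smallest pos 14 -> NA
Op 3: add NB@18 -> ring=[14:NA,18:NB]
Op 4: add NC@19 -> ring=[14:NA,18:NB,19:NC]
Op 5: add ND@84 -> ring=[14:NA,18:NB,19:NC,84:ND]
Op 6: route key 73: smallest pos >= 73 is 84 -> ND
Final route key 48: smallest pos >= 48 is 84 -> ND

Answer: ND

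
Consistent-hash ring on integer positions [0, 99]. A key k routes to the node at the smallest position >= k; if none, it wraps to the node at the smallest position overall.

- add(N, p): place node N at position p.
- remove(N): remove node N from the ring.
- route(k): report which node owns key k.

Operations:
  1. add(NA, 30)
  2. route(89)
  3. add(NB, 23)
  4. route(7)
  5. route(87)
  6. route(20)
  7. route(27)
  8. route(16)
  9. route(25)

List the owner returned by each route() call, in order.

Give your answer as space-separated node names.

Op 1: add NA@30 -> ring=[30:NA]
Op 2: route key 89: none >= 89, wrap to smallest pos 30 -> NA
Op 3: add NB@23 -> ring=[23:NB,30:NA]
Op 4: route key 7: smallest pos >= 7 is 23 -> NB
Op 5: route key 87: none >= 87, wrap to smallest pos 23 -> NB
Op 6: route key 20: smallest pos >= 20 is 23 -> NB
Op 7: route key 27: smallest pos >= 27 is 30 -> NA
Op 8: route key 16: smallest pos >= 16 is 23 -> NB
Op 9: route key 25: smallest pos >= 25 is 30 -> NA

Answer: NA NB NB NB NA NB NA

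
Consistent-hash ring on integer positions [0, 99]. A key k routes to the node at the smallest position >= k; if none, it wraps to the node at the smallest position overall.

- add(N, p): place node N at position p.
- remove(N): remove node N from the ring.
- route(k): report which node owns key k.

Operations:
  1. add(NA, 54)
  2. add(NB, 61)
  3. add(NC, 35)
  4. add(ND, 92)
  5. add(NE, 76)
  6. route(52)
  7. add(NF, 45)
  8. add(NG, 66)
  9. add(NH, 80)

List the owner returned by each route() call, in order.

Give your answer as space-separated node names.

Op 1: add NA@54 -> ring=[54:NA]
Op 2: add NB@61 -> ring=[54:NA,61:NB]
Op 3: add NC@35 -> ring=[35:NC,54:NA,61:NB]
Op 4: add ND@92 -> ring=[35:NC,54:NA,61:NB,92:ND]
Op 5: add NE@76 -> ring=[35:NC,54:NA,61:NB,76:NE,92:ND]
Op 6: route key 52: smallest pos >= 52 is 54 -> NA
Op 7: add NF@45 -> ring=[35:NC,45:NF,54:NA,61:NB,76:NE,92:ND]
Op 8: add NG@66 -> ring=[35:NC,45:NF,54:NA,61:NB,66:NG,76:NE,92:ND]
Op 9: add NH@80 -> ring=[35:NC,45:NF,54:NA,61:NB,66:NG,76:NE,80:NH,92:ND]

Answer: NA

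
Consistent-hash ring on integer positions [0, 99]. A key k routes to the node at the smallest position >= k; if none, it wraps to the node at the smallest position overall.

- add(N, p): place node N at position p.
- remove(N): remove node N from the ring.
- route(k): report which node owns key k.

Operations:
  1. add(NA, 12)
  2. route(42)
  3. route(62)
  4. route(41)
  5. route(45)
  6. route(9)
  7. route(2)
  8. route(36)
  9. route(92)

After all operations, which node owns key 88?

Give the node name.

Answer: NA

Derivation:
Op 1: add NA@12 -> ring=[12:NA]
Op 2: route key 42: none >= 42, wrap to smallest pos 12 -> NA
Op 3: route key 62: none >= 62, wrap to smallest pos 12 -> NA
Op 4: route key 41: none >= 41, wrap to smallest pos 12 -> NA
Op 5: route key 45: none >= 45, wrap to smallest pos 12 -> NA
Op 6: route key 9: smallest pos >= 9 is 12 -> NA
Op 7: route key 2: smallest pos >= 2 is 12 -> NA
Op 8: route key 36: none >= 36, wrap to smallest pos 12 -> NA
Op 9: route key 92: none >= 92, wrap to smallest pos 12 -> NA
Final route key 88: none >= 88, wrap to smallest pos 12 -> NA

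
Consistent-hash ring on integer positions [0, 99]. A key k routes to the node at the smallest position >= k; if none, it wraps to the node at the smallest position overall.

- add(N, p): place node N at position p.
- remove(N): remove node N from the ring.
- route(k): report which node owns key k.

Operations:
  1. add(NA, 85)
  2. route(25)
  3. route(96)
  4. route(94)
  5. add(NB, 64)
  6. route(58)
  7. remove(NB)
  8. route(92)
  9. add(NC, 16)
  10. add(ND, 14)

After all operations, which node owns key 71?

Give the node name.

Op 1: add NA@85 -> ring=[85:NA]
Op 2: route key 25: smallest pos >= 25 is 85 -> NA
Op 3: route key 96: none >= 96, wrap to smallest pos 85 -> NA
Op 4: route key 94: none >= 94, wrap to smallest pos 85 -> NA
Op 5: add NB@64 -> ring=[64:NB,85:NA]
Op 6: route key 58: smallest pos >= 58 is 64 -> NB
Op 7: remove NB -> ring=[85:NA]
Op 8: route key 92: none >= 92, wrap to smallest pos 85 -> NA
Op 9: add NC@16 -> ring=[16:NC,85:NA]
Op 10: add ND@14 -> ring=[14:ND,16:NC,85:NA]
Final route key 71: smallest pos >= 71 is 85 -> NA

Answer: NA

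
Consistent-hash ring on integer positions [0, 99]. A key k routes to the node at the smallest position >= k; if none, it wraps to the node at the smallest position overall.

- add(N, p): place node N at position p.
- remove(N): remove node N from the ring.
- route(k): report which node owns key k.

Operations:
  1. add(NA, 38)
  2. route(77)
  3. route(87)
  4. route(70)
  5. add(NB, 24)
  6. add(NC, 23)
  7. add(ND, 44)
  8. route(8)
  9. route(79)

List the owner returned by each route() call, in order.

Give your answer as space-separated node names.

Answer: NA NA NA NC NC

Derivation:
Op 1: add NA@38 -> ring=[38:NA]
Op 2: route key 77: none >= 77, wrap to smallest pos 38 -> NA
Op 3: route key 87: none >= 87, wrap to smallest pos 38 -> NA
Op 4: route key 70: none >= 70, wrap to smallest pos 38 -> NA
Op 5: add NB@24 -> ring=[24:NB,38:NA]
Op 6: add NC@23 -> ring=[23:NC,24:NB,38:NA]
Op 7: add ND@44 -> ring=[23:NC,24:NB,38:NA,44:ND]
Op 8: route key 8: smallest pos >= 8 is 23 -> NC
Op 9: route key 79: none >= 79, wrap to smallest pos 23 -> NC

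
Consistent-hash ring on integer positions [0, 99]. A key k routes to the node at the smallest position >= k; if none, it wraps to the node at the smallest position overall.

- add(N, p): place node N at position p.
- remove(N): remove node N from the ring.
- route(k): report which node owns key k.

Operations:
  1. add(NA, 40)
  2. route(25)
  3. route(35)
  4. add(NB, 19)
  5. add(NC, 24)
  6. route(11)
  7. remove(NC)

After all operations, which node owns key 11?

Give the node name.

Answer: NB

Derivation:
Op 1: add NA@40 -> ring=[40:NA]
Op 2: route key 25: smallest pos >= 25 is 40 -> NA
Op 3: route key 35: smallest pos >= 35 is 40 -> NA
Op 4: add NB@19 -> ring=[19:NB,40:NA]
Op 5: add NC@24 -> ring=[19:NB,24:NC,40:NA]
Op 6: route key 11: smallest pos >= 11 is 19 -> NB
Op 7: remove NC -> ring=[19:NB,40:NA]
Final route key 11: smallest pos >= 11 is 19 -> NB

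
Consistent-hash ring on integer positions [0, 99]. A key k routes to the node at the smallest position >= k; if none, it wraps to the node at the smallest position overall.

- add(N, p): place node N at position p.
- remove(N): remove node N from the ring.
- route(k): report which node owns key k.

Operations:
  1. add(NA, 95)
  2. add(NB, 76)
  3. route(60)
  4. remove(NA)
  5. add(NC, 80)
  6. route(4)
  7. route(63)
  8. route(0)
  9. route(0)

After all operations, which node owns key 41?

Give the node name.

Answer: NB

Derivation:
Op 1: add NA@95 -> ring=[95:NA]
Op 2: add NB@76 -> ring=[76:NB,95:NA]
Op 3: route key 60: smallest pos >= 60 is 76 -> NB
Op 4: remove NA -> ring=[76:NB]
Op 5: add NC@80 -> ring=[76:NB,80:NC]
Op 6: route key 4: smallest pos >= 4 is 76 -> NB
Op 7: route key 63: smallest pos >= 63 is 76 -> NB
Op 8: route key 0: smallest pos >= 0 is 76 -> NB
Op 9: route key 0: smallest pos >= 0 is 76 -> NB
Final route key 41: smallest pos >= 41 is 76 -> NB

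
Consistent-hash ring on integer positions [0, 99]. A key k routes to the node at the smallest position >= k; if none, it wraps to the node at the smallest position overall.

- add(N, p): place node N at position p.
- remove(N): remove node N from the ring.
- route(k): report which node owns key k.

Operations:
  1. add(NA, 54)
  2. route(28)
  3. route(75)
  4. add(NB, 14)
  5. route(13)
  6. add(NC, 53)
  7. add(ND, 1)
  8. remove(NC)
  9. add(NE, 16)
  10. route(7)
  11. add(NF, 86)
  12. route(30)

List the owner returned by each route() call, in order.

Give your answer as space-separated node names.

Answer: NA NA NB NB NA

Derivation:
Op 1: add NA@54 -> ring=[54:NA]
Op 2: route key 28: smallest pos >= 28 is 54 -> NA
Op 3: route key 75: none >= 75, wrap to smallest pos 54 -> NA
Op 4: add NB@14 -> ring=[14:NB,54:NA]
Op 5: route key 13: smallest pos >= 13 is 14 -> NB
Op 6: add NC@53 -> ring=[14:NB,53:NC,54:NA]
Op 7: add ND@1 -> ring=[1:ND,14:NB,53:NC,54:NA]
Op 8: remove NC -> ring=[1:ND,14:NB,54:NA]
Op 9: add NE@16 -> ring=[1:ND,14:NB,16:NE,54:NA]
Op 10: route key 7: smallest pos >= 7 is 14 -> NB
Op 11: add NF@86 -> ring=[1:ND,14:NB,16:NE,54:NA,86:NF]
Op 12: route key 30: smallest pos >= 30 is 54 -> NA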